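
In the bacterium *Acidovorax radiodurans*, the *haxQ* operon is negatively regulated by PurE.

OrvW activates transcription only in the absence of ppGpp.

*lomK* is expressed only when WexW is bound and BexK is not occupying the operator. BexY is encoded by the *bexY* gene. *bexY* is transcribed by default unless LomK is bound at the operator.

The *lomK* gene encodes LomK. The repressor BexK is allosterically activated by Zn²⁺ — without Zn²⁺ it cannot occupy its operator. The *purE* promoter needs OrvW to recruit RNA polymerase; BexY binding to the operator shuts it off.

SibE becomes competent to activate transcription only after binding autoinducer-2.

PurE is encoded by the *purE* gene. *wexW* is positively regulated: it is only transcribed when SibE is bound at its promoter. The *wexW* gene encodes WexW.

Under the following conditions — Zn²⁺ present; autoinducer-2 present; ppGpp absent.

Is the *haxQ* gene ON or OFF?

Autoinducer-2 is present, so SibE is active.
No repressor is bound and SibE is active, so *wexW* is transcribed.
So WexW is produced and active.
Zn²⁺ is present, so BexK is active.
With repressor BexK bound, *lomK* is not transcribed.
So LomK is not produced.
With no repressor bound, *bexY* is transcribed.
So BexY is produced and active.
ppGpp is absent, so OrvW is active.
With repressor BexY bound, *purE* is not transcribed.
So PurE is not produced.
With no repressor bound, *haxQ* is transcribed.

ON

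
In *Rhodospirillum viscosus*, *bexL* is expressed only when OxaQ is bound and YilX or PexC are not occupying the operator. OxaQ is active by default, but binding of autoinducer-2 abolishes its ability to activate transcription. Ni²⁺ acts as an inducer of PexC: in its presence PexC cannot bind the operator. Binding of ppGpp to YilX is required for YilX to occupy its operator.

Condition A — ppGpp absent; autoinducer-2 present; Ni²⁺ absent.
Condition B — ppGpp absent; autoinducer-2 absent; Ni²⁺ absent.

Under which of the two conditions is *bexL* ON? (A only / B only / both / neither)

Condition A:
ppGpp is absent, so YilX is inactive.
Autoinducer-2 is present, so OxaQ is inactive.
Ni²⁺ is absent, so PexC is active.
With repressor PexC bound, *bexL* is not transcribed.
→ *bexL* is OFF in A.
Condition B:
ppGpp is absent, so YilX is inactive.
Autoinducer-2 is absent, so OxaQ is active.
Ni²⁺ is absent, so PexC is active.
With repressor PexC bound, *bexL* is not transcribed.
→ *bexL* is OFF in B.

neither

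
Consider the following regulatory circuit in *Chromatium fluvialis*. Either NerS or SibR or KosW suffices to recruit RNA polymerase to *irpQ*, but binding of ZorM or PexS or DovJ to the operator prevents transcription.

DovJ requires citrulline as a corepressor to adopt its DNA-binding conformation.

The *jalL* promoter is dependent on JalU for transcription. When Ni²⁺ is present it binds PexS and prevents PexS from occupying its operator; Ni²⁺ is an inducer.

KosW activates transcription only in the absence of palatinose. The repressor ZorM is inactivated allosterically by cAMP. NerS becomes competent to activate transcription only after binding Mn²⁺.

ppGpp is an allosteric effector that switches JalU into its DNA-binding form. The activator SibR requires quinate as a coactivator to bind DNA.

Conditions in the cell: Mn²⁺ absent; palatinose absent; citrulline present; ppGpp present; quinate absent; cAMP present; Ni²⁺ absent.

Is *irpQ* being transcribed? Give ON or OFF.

Mn²⁺ is absent, so NerS is inactive.
Quinate is absent, so SibR is inactive.
cAMP is present, so ZorM is inactive.
Ni²⁺ is absent, so PexS is active.
Palatinose is absent, so KosW is active.
Citrulline is present, so DovJ is active.
With repressor PexS bound, *irpQ* is not transcribed.

OFF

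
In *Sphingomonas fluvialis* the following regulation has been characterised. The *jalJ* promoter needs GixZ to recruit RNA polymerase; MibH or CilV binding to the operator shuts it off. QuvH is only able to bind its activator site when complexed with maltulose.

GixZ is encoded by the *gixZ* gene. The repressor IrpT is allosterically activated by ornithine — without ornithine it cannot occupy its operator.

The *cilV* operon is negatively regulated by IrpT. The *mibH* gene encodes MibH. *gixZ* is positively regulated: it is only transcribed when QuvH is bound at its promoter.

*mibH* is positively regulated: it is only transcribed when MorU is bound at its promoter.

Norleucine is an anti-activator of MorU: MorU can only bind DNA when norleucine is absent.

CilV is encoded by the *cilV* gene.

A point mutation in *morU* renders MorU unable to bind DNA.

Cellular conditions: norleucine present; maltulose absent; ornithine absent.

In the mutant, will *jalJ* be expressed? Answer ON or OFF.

OFF

MorU is non-functional in this strain, so it has no effect.
Required activator MorU is absent, so *mibH* is not transcribed.
So MibH is not produced.
Ornithine is absent, so IrpT is inactive.
With no repressor bound, *cilV* is transcribed.
So CilV is produced and active.
Maltulose is absent, so QuvH is inactive.
Required activator QuvH is absent, so *gixZ* is not transcribed.
So GixZ is not produced.
With repressor CilV bound, *jalJ* is not transcribed.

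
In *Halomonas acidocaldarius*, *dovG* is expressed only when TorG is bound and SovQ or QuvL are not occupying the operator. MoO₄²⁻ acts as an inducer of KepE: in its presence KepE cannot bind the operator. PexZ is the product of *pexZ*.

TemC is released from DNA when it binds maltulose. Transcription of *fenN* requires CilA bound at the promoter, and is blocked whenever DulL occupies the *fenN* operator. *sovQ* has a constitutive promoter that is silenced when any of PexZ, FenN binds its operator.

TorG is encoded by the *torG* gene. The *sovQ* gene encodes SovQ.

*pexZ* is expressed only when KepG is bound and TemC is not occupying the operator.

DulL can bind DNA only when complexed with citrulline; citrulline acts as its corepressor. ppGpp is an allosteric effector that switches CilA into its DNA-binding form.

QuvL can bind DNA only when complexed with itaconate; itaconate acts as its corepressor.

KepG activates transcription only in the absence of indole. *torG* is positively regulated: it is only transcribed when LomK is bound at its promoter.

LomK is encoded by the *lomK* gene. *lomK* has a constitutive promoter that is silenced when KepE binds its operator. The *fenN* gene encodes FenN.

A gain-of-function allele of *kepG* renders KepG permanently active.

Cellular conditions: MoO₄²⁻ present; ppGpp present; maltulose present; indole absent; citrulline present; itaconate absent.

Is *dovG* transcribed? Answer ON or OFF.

Maltulose is present, so TemC is inactive.
KepG is constitutively active in this strain.
No repressor is bound and KepG is active, so *pexZ* is transcribed.
So PexZ is produced and active.
Citrulline is present, so DulL is active.
ppGpp is present, so CilA is active.
With repressor DulL bound, *fenN* is not transcribed.
So FenN is not produced.
With repressor PexZ bound, *sovQ* is not transcribed.
So SovQ is not produced.
MoO₄²⁻ is present, so KepE is inactive.
With no repressor bound, *lomK* is transcribed.
So LomK is produced and active.
No repressor is bound and LomK is active, so *torG* is transcribed.
So TorG is produced and active.
Itaconate is absent, so QuvL is inactive.
No repressor is bound and TorG is active, so *dovG* is transcribed.

ON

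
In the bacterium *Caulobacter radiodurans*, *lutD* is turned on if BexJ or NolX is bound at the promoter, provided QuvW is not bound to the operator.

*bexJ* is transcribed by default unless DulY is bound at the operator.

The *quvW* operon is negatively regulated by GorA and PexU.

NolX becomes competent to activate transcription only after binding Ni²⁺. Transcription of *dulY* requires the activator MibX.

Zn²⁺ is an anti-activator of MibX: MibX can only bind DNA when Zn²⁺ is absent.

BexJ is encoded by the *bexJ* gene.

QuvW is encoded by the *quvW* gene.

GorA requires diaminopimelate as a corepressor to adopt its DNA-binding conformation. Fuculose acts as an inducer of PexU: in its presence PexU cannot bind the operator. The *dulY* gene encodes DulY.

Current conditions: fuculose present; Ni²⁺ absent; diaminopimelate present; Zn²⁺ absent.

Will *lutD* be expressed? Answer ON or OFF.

Zn²⁺ is absent, so MibX is active.
No repressor is bound and MibX is active, so *dulY* is transcribed.
So DulY is produced and active.
With repressor DulY bound, *bexJ* is not transcribed.
So BexJ is not produced.
Diaminopimelate is present, so GorA is active.
Fuculose is present, so PexU is inactive.
With repressor GorA bound, *quvW* is not transcribed.
So QuvW is not produced.
Ni²⁺ is absent, so NolX is inactive.
No activator is available at the *lutD* promoter, so *lutD* is not transcribed.

OFF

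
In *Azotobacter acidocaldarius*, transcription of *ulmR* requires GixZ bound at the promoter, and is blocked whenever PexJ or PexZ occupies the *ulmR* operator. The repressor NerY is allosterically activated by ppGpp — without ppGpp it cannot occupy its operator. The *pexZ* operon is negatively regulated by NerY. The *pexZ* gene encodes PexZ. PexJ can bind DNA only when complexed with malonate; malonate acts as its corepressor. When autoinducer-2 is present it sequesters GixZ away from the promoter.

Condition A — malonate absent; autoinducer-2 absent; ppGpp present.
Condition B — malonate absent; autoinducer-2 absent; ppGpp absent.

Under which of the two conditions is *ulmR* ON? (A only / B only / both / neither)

A only

Condition A:
Malonate is absent, so PexJ is inactive.
Autoinducer-2 is absent, so GixZ is active.
ppGpp is present, so NerY is active.
With repressor NerY bound, *pexZ* is not transcribed.
So PexZ is not produced.
No repressor is bound and GixZ is active, so *ulmR* is transcribed.
→ *ulmR* is ON in A.
Condition B:
Malonate is absent, so PexJ is inactive.
Autoinducer-2 is absent, so GixZ is active.
ppGpp is absent, so NerY is inactive.
With no repressor bound, *pexZ* is transcribed.
So PexZ is produced and active.
With repressor PexZ bound, *ulmR* is not transcribed.
→ *ulmR* is OFF in B.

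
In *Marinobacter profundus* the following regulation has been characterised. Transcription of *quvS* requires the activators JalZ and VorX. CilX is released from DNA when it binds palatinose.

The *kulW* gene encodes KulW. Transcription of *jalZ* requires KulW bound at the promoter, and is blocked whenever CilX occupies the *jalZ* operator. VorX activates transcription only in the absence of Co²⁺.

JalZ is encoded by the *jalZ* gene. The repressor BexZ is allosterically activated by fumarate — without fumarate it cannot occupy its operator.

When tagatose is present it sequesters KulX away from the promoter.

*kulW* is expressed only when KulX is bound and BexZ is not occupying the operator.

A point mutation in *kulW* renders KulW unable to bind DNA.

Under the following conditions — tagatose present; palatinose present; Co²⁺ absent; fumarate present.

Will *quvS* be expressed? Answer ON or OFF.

KulW is non-functional in this strain, so it has no effect.
Palatinose is present, so CilX is inactive.
Required activator KulW is absent, so *jalZ* is not transcribed.
So JalZ is not produced.
Co²⁺ is absent, so VorX is active.
Required activator JalZ is absent, so *quvS* is not transcribed.

OFF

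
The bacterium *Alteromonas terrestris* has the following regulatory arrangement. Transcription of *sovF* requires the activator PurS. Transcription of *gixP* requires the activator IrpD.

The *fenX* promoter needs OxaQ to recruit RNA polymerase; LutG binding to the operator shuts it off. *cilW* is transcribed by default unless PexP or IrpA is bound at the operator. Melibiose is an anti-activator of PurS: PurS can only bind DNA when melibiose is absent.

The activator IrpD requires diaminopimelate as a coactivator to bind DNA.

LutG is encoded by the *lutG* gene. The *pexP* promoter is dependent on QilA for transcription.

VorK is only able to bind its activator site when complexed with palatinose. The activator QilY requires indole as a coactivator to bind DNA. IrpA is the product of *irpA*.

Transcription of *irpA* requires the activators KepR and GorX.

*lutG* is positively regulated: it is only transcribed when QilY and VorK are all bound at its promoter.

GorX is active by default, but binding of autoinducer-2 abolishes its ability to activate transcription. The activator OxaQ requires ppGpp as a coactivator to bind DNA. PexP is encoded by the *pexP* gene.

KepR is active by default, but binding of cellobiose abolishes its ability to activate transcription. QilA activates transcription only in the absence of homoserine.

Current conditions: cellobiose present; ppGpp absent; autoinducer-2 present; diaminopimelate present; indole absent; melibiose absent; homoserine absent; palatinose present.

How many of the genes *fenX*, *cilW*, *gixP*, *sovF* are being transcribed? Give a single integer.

ppGpp is absent, so OxaQ is inactive.
Indole is absent, so QilY is inactive.
Palatinose is present, so VorK is active.
Required activator QilY is absent, so *lutG* is not transcribed.
So LutG is not produced.
Required activator OxaQ is absent, so *fenX* is not transcribed.
→ *fenX* is OFF.
Homoserine is absent, so QilA is active.
No repressor is bound and QilA is active, so *pexP* is transcribed.
So PexP is produced and active.
Cellobiose is present, so KepR is inactive.
Autoinducer-2 is present, so GorX is inactive.
Required activator KepR is absent, so *irpA* is not transcribed.
So IrpA is not produced.
With repressor PexP bound, *cilW* is not transcribed.
→ *cilW* is OFF.
Diaminopimelate is present, so IrpD is active.
No repressor is bound and IrpD is active, so *gixP* is transcribed.
→ *gixP* is ON.
Melibiose is absent, so PurS is active.
No repressor is bound and PurS is active, so *sovF* is transcribed.
→ *sovF* is ON.
2 of the 4 genes are transcribed.

2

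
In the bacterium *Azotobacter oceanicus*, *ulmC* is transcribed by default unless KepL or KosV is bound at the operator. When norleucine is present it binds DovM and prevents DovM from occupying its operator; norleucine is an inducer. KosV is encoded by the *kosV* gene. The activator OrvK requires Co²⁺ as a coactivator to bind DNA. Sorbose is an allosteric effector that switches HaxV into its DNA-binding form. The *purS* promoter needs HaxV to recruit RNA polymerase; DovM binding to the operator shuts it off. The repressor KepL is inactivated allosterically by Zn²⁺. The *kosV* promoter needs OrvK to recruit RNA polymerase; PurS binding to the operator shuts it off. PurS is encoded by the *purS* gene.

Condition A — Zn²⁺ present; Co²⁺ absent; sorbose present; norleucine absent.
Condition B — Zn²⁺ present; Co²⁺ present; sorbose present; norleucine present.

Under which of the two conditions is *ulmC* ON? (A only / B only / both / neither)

Condition A:
Zn²⁺ is present, so KepL is inactive.
Co²⁺ is absent, so OrvK is inactive.
Sorbose is present, so HaxV is active.
Norleucine is absent, so DovM is active.
With repressor DovM bound, *purS* is not transcribed.
So PurS is not produced.
Required activator OrvK is absent, so *kosV* is not transcribed.
So KosV is not produced.
With no repressor bound, *ulmC* is transcribed.
→ *ulmC* is ON in A.
Condition B:
Zn²⁺ is present, so KepL is inactive.
Co²⁺ is present, so OrvK is active.
Sorbose is present, so HaxV is active.
Norleucine is present, so DovM is inactive.
No repressor is bound and HaxV is active, so *purS* is transcribed.
So PurS is produced and active.
With repressor PurS bound, *kosV* is not transcribed.
So KosV is not produced.
With no repressor bound, *ulmC* is transcribed.
→ *ulmC* is ON in B.

both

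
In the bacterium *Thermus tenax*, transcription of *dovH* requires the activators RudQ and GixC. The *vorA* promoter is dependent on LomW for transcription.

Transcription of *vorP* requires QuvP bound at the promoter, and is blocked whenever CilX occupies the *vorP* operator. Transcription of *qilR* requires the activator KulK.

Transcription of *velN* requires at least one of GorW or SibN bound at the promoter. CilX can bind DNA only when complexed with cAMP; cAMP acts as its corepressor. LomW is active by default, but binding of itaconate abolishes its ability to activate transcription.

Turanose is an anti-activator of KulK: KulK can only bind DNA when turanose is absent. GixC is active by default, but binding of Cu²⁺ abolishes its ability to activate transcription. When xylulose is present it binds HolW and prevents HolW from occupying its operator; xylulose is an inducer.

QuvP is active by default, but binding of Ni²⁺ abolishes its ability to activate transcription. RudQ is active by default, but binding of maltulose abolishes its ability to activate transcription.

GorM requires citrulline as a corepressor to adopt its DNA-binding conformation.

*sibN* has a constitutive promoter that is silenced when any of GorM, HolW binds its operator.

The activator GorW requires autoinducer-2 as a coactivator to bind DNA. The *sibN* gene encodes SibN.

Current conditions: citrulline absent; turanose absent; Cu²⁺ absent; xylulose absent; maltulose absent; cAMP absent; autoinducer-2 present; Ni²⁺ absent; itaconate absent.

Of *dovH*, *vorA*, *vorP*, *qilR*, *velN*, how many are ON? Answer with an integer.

5

Maltulose is absent, so RudQ is active.
Cu²⁺ is absent, so GixC is active.
No repressor is bound and RudQ and GixC are active, so *dovH* is transcribed.
→ *dovH* is ON.
Itaconate is absent, so LomW is active.
No repressor is bound and LomW is active, so *vorA* is transcribed.
→ *vorA* is ON.
cAMP is absent, so CilX is inactive.
Ni²⁺ is absent, so QuvP is active.
No repressor is bound and QuvP is active, so *vorP* is transcribed.
→ *vorP* is ON.
Turanose is absent, so KulK is active.
No repressor is bound and KulK is active, so *qilR* is transcribed.
→ *qilR* is ON.
Autoinducer-2 is present, so GorW is active.
Citrulline is absent, so GorM is inactive.
Xylulose is absent, so HolW is active.
With repressor HolW bound, *sibN* is not transcribed.
So SibN is not produced.
Activator GorW is present, so *velN* is transcribed.
→ *velN* is ON.
5 of the 5 genes are transcribed.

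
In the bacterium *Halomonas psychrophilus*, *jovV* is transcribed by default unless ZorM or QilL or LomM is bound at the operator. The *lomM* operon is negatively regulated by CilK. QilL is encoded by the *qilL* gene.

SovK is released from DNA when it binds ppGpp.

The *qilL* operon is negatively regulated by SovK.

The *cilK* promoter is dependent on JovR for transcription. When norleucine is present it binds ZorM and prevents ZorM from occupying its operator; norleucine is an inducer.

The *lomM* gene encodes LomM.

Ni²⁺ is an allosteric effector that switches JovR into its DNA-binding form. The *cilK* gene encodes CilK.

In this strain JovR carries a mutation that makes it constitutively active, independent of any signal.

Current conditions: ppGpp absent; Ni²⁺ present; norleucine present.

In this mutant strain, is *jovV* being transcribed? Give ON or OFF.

Norleucine is present, so ZorM is inactive.
ppGpp is absent, so SovK is active.
With repressor SovK bound, *qilL* is not transcribed.
So QilL is not produced.
JovR is constitutively active in this strain.
No repressor is bound and JovR is active, so *cilK* is transcribed.
So CilK is produced and active.
With repressor CilK bound, *lomM* is not transcribed.
So LomM is not produced.
With no repressor bound, *jovV* is transcribed.

ON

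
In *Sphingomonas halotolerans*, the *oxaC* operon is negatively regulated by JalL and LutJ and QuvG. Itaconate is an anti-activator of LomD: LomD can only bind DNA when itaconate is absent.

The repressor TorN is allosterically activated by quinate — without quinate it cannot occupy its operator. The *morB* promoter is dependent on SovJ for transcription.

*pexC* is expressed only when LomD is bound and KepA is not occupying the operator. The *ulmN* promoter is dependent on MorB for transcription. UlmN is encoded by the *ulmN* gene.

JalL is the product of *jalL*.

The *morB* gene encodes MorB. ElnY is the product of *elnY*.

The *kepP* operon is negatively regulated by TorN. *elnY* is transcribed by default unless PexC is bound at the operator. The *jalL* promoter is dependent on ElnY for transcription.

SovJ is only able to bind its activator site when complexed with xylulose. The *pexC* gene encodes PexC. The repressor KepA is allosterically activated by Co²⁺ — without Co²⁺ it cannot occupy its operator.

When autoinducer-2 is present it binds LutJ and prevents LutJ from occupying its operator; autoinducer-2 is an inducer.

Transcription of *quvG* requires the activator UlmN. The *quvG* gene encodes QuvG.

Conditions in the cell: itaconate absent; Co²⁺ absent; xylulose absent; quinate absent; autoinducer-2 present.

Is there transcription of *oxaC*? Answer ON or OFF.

ON

Co²⁺ is absent, so KepA is inactive.
Itaconate is absent, so LomD is active.
No repressor is bound and LomD is active, so *pexC* is transcribed.
So PexC is produced and active.
With repressor PexC bound, *elnY* is not transcribed.
So ElnY is not produced.
Required activator ElnY is absent, so *jalL* is not transcribed.
So JalL is not produced.
Autoinducer-2 is present, so LutJ is inactive.
Xylulose is absent, so SovJ is inactive.
Required activator SovJ is absent, so *morB* is not transcribed.
So MorB is not produced.
Required activator MorB is absent, so *ulmN* is not transcribed.
So UlmN is not produced.
Required activator UlmN is absent, so *quvG* is not transcribed.
So QuvG is not produced.
With no repressor bound, *oxaC* is transcribed.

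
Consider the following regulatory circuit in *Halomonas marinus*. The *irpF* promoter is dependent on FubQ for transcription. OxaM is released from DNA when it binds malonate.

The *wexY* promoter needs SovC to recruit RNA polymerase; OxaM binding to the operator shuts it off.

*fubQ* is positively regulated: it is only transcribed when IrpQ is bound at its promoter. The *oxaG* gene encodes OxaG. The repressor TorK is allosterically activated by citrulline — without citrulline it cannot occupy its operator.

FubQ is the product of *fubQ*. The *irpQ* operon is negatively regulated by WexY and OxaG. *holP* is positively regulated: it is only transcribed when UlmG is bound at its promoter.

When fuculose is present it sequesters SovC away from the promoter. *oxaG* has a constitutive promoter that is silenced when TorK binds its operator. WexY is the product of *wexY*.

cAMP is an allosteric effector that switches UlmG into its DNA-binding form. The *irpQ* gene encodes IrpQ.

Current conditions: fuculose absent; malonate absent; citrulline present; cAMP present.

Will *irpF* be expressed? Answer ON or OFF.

ON

Malonate is absent, so OxaM is active.
Fuculose is absent, so SovC is active.
With repressor OxaM bound, *wexY* is not transcribed.
So WexY is not produced.
Citrulline is present, so TorK is active.
With repressor TorK bound, *oxaG* is not transcribed.
So OxaG is not produced.
With no repressor bound, *irpQ* is transcribed.
So IrpQ is produced and active.
No repressor is bound and IrpQ is active, so *fubQ* is transcribed.
So FubQ is produced and active.
No repressor is bound and FubQ is active, so *irpF* is transcribed.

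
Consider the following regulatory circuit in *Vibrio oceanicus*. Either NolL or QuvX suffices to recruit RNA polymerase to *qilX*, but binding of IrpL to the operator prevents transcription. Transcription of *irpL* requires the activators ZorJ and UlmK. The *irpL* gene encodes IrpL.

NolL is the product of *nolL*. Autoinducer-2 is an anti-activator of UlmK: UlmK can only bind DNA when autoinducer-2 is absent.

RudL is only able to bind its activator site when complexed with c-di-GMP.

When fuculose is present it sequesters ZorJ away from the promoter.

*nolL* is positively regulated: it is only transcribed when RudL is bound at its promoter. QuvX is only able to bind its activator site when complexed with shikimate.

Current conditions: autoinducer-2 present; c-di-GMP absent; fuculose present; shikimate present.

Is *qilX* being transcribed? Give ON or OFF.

c-di-GMP is absent, so RudL is inactive.
Required activator RudL is absent, so *nolL* is not transcribed.
So NolL is not produced.
Shikimate is present, so QuvX is active.
Fuculose is present, so ZorJ is inactive.
Autoinducer-2 is present, so UlmK is inactive.
Required activator ZorJ is absent, so *irpL* is not transcribed.
So IrpL is not produced.
Activator QuvX is present, so *qilX* is transcribed.

ON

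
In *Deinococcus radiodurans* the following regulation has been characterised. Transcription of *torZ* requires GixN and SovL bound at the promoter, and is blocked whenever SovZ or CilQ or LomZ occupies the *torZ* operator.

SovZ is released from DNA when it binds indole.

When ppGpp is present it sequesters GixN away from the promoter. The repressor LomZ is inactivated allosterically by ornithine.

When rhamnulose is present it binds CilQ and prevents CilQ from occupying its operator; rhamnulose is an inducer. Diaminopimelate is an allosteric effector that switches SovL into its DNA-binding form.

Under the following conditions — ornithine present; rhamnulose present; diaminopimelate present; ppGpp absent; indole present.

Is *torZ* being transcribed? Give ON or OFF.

Indole is present, so SovZ is inactive.
ppGpp is absent, so GixN is active.
Rhamnulose is present, so CilQ is inactive.
Diaminopimelate is present, so SovL is active.
Ornithine is present, so LomZ is inactive.
No repressor is bound and GixN and SovL are active, so *torZ* is transcribed.

ON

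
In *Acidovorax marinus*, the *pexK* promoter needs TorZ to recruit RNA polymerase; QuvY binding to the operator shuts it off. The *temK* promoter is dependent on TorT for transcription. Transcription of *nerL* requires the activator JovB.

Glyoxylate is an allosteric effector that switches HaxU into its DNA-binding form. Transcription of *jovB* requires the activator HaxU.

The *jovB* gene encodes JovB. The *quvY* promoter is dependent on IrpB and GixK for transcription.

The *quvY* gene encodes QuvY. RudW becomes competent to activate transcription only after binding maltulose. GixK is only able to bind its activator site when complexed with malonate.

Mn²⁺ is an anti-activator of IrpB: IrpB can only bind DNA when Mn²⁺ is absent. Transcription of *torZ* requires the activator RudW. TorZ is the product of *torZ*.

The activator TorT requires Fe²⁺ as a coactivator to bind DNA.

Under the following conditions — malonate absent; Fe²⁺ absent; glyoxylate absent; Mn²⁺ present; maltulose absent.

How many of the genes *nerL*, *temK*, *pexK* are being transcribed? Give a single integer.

0

Glyoxylate is absent, so HaxU is inactive.
Required activator HaxU is absent, so *jovB* is not transcribed.
So JovB is not produced.
Required activator JovB is absent, so *nerL* is not transcribed.
→ *nerL* is OFF.
Fe²⁺ is absent, so TorT is inactive.
Required activator TorT is absent, so *temK* is not transcribed.
→ *temK* is OFF.
Maltulose is absent, so RudW is inactive.
Required activator RudW is absent, so *torZ* is not transcribed.
So TorZ is not produced.
Mn²⁺ is present, so IrpB is inactive.
Malonate is absent, so GixK is inactive.
Required activator IrpB is absent, so *quvY* is not transcribed.
So QuvY is not produced.
Required activator TorZ is absent, so *pexK* is not transcribed.
→ *pexK* is OFF.
0 of the 3 genes are transcribed.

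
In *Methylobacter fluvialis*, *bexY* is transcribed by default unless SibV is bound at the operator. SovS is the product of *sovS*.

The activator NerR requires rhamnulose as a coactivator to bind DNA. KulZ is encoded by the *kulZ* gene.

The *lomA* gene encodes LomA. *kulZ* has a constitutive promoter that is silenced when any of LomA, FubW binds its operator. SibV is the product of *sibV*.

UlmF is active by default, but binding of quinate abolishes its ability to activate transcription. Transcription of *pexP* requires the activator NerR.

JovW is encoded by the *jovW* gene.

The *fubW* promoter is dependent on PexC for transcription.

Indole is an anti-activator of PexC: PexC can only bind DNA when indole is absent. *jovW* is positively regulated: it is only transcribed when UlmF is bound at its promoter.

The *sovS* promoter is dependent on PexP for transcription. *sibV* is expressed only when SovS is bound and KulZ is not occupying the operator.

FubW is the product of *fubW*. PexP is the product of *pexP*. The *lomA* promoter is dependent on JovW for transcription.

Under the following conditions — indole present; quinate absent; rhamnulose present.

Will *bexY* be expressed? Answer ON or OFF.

Quinate is absent, so UlmF is active.
No repressor is bound and UlmF is active, so *jovW* is transcribed.
So JovW is produced and active.
No repressor is bound and JovW is active, so *lomA* is transcribed.
So LomA is produced and active.
Indole is present, so PexC is inactive.
Required activator PexC is absent, so *fubW* is not transcribed.
So FubW is not produced.
With repressor LomA bound, *kulZ* is not transcribed.
So KulZ is not produced.
Rhamnulose is present, so NerR is active.
No repressor is bound and NerR is active, so *pexP* is transcribed.
So PexP is produced and active.
No repressor is bound and PexP is active, so *sovS* is transcribed.
So SovS is produced and active.
No repressor is bound and SovS is active, so *sibV* is transcribed.
So SibV is produced and active.
With repressor SibV bound, *bexY* is not transcribed.

OFF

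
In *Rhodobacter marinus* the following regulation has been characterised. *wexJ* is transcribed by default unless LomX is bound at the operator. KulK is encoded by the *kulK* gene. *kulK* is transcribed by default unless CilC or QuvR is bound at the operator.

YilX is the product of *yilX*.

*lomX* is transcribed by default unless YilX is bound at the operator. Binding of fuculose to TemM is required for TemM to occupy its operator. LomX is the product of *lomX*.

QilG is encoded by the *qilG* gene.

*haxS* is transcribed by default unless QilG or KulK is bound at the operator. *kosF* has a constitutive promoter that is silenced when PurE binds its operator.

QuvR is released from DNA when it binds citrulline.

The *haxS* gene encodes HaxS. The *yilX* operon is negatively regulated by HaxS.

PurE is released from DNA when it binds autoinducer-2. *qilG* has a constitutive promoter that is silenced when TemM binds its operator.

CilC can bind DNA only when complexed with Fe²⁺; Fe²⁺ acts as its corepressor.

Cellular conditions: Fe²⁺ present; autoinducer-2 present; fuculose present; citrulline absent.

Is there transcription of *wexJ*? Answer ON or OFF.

Fuculose is present, so TemM is active.
With repressor TemM bound, *qilG* is not transcribed.
So QilG is not produced.
Fe²⁺ is present, so CilC is active.
Citrulline is absent, so QuvR is active.
With repressor CilC bound, *kulK* is not transcribed.
So KulK is not produced.
With no repressor bound, *haxS* is transcribed.
So HaxS is produced and active.
With repressor HaxS bound, *yilX* is not transcribed.
So YilX is not produced.
With no repressor bound, *lomX* is transcribed.
So LomX is produced and active.
With repressor LomX bound, *wexJ* is not transcribed.

OFF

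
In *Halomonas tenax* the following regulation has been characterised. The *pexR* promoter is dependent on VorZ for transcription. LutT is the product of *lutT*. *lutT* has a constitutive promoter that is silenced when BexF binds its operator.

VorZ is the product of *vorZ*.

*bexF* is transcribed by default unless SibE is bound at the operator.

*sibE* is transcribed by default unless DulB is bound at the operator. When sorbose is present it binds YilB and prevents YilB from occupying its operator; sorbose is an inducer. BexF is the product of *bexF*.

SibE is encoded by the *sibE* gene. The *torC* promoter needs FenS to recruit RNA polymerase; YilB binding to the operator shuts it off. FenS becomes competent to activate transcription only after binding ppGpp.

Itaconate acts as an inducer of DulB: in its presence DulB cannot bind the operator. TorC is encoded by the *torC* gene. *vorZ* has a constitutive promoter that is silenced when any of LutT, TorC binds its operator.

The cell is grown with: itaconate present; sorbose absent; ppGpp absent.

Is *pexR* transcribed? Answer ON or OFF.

Itaconate is present, so DulB is inactive.
With no repressor bound, *sibE* is transcribed.
So SibE is produced and active.
With repressor SibE bound, *bexF* is not transcribed.
So BexF is not produced.
With no repressor bound, *lutT* is transcribed.
So LutT is produced and active.
ppGpp is absent, so FenS is inactive.
Sorbose is absent, so YilB is active.
With repressor YilB bound, *torC* is not transcribed.
So TorC is not produced.
With repressor LutT bound, *vorZ* is not transcribed.
So VorZ is not produced.
Required activator VorZ is absent, so *pexR* is not transcribed.

OFF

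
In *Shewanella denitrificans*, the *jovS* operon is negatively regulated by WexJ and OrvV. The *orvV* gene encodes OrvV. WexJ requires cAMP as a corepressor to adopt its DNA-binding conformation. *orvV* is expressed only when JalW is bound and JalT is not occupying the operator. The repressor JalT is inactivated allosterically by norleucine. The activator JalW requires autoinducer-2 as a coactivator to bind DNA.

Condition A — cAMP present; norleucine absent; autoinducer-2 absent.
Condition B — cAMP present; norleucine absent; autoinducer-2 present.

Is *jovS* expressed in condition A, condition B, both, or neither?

Condition A:
cAMP is present, so WexJ is active.
Norleucine is absent, so JalT is active.
Autoinducer-2 is absent, so JalW is inactive.
With repressor JalT bound, *orvV* is not transcribed.
So OrvV is not produced.
With repressor WexJ bound, *jovS* is not transcribed.
→ *jovS* is OFF in A.
Condition B:
cAMP is present, so WexJ is active.
Norleucine is absent, so JalT is active.
Autoinducer-2 is present, so JalW is active.
With repressor JalT bound, *orvV* is not transcribed.
So OrvV is not produced.
With repressor WexJ bound, *jovS* is not transcribed.
→ *jovS* is OFF in B.

neither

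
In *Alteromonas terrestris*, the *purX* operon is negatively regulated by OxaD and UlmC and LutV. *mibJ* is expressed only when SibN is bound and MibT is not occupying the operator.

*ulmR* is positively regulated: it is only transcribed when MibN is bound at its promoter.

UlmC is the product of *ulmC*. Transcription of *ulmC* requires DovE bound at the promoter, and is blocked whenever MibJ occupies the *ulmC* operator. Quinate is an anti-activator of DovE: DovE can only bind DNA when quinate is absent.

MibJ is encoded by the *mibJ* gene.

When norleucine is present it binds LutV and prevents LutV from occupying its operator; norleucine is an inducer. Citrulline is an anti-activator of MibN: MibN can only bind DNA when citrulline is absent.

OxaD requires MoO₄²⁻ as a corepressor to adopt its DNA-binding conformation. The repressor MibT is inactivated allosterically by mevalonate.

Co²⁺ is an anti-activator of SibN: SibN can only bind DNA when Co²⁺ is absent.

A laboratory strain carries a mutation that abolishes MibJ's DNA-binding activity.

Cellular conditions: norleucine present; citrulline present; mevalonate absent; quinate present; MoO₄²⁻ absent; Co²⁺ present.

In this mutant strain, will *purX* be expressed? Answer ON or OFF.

ON

MoO₄²⁻ is absent, so OxaD is inactive.
MibJ is non-functional in this strain, so it has no effect.
Quinate is present, so DovE is inactive.
Required activator DovE is absent, so *ulmC* is not transcribed.
So UlmC is not produced.
Norleucine is present, so LutV is inactive.
With no repressor bound, *purX* is transcribed.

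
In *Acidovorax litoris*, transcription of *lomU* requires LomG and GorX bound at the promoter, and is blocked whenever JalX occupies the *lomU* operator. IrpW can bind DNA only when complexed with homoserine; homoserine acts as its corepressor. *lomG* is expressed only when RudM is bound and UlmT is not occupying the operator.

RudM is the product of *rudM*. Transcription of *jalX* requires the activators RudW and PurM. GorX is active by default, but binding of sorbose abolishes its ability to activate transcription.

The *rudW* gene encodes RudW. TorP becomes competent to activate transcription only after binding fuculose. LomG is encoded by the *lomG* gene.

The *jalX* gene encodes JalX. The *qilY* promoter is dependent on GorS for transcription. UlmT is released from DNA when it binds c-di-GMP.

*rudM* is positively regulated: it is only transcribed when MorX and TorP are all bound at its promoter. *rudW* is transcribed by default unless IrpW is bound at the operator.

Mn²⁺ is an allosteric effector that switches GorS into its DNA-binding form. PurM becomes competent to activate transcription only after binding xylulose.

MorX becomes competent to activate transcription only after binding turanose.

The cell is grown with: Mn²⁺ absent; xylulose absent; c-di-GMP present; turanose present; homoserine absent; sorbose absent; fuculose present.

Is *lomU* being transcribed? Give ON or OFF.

c-di-GMP is present, so UlmT is inactive.
Turanose is present, so MorX is active.
Fuculose is present, so TorP is active.
No repressor is bound and MorX and TorP are active, so *rudM* is transcribed.
So RudM is produced and active.
No repressor is bound and RudM is active, so *lomG* is transcribed.
So LomG is produced and active.
Sorbose is absent, so GorX is active.
Homoserine is absent, so IrpW is inactive.
With no repressor bound, *rudW* is transcribed.
So RudW is produced and active.
Xylulose is absent, so PurM is inactive.
Required activator PurM is absent, so *jalX* is not transcribed.
So JalX is not produced.
No repressor is bound and LomG and GorX are active, so *lomU* is transcribed.

ON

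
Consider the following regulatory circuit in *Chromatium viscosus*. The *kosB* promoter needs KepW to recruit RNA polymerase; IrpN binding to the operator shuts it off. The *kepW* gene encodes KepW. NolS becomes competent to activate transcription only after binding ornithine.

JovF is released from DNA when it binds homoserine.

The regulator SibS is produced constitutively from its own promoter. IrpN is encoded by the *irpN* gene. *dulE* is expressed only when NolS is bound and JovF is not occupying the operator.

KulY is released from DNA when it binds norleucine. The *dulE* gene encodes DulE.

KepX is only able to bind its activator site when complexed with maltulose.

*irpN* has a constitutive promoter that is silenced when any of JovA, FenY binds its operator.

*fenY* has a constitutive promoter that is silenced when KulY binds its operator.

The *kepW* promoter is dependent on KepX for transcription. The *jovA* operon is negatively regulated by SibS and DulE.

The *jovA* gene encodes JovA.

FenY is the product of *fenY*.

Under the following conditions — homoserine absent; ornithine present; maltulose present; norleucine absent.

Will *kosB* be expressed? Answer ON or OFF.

OFF

Maltulose is present, so KepX is active.
No repressor is bound and KepX is active, so *kepW* is transcribed.
So KepW is produced and active.
SibS is produced constitutively and is active.
Homoserine is absent, so JovF is active.
Ornithine is present, so NolS is active.
With repressor JovF bound, *dulE* is not transcribed.
So DulE is not produced.
With repressor SibS bound, *jovA* is not transcribed.
So JovA is not produced.
Norleucine is absent, so KulY is active.
With repressor KulY bound, *fenY* is not transcribed.
So FenY is not produced.
With no repressor bound, *irpN* is transcribed.
So IrpN is produced and active.
With repressor IrpN bound, *kosB* is not transcribed.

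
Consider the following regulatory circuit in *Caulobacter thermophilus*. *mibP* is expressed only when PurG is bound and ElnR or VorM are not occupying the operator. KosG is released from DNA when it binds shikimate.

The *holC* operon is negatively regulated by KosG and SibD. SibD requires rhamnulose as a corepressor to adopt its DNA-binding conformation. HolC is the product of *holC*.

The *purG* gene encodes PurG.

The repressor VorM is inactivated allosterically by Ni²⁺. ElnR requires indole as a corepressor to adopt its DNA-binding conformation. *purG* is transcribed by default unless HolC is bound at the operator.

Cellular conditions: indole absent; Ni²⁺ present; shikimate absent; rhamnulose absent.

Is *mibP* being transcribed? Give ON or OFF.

ON

Indole is absent, so ElnR is inactive.
Ni²⁺ is present, so VorM is inactive.
Shikimate is absent, so KosG is active.
Rhamnulose is absent, so SibD is inactive.
With repressor KosG bound, *holC* is not transcribed.
So HolC is not produced.
With no repressor bound, *purG* is transcribed.
So PurG is produced and active.
No repressor is bound and PurG is active, so *mibP* is transcribed.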